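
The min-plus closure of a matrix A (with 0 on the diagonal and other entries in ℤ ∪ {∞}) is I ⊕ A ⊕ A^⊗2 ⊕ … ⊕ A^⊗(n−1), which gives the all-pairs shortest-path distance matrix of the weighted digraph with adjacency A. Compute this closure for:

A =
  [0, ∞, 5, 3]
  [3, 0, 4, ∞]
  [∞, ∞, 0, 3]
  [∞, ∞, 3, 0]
Closure =
  [0, ∞, 5, 3]
  [3, 0, 4, 6]
  [∞, ∞, 0, 3]
  [∞, ∞, 3, 0]

This is the Floyd-Warshall all-pairs shortest-path computation. For each intermediate vertex k = 0, 1, …, 3, update dist[i][j] ← min(dist[i][j], dist[i][k] + dist[k][j]). The final matrix gives, for each (i, j), the minimum total weight of any directed path from i to j (possibly empty when i = j).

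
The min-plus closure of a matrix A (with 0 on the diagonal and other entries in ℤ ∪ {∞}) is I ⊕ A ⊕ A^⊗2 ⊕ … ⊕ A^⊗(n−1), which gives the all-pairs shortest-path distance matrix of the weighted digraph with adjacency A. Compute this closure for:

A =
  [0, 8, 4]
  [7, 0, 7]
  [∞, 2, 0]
Closure =
  [0, 6, 4]
  [7, 0, 7]
  [9, 2, 0]

This is the Floyd-Warshall all-pairs shortest-path computation. For each intermediate vertex k = 0, 1, …, 2, update dist[i][j] ← min(dist[i][j], dist[i][k] + dist[k][j]). The final matrix gives, for each (i, j), the minimum total weight of any directed path from i to j (possibly empty when i = j).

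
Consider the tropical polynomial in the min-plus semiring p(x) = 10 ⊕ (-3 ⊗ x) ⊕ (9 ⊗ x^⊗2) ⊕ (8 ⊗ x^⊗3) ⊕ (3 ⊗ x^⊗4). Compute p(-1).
p(-1) = -4

A tropical monomial a ⊗ x^⊗i evaluates to a + i · x. Evaluating each term at x = -1:
  Term 0 contributes 10 + 0 · -1 = 10
  Term 1 contributes -3 + 1 · -1 = -4
  Term 2 contributes 9 + 2 · -1 = 7
  Term 3 contributes 8 + 3 · -1 = 5
  Term 4 contributes 3 + 4 · -1 = -1
p(-1) = ⊕ of these = min[10, -4, 7, 5, -1] = -4.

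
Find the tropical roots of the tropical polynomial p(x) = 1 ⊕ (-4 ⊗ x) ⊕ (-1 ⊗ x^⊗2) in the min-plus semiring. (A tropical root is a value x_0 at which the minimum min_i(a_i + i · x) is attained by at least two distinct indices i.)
Roots: {-3, 5}

Each tropical root is a break point of the lower envelope of the lines y = a_i + i · x (there are 3 lines, with slopes 0, 1, ..., 2). Only the lines that attain the minimum somewhere contribute to roots; other lines are dominated. Here the surviving (envelope) indices are i = 2, i = 1, i = 0.
Intersections between consecutive envelope lines give the roots: for adjacent envelope indices i < j the intersection is x = (a_i − a_j) / (j − i). Reading off the sorted break points: {-3, 5}.
Verification: at each break x_0, at least two indices attain the minimum of min_i(a_i + i · x_0).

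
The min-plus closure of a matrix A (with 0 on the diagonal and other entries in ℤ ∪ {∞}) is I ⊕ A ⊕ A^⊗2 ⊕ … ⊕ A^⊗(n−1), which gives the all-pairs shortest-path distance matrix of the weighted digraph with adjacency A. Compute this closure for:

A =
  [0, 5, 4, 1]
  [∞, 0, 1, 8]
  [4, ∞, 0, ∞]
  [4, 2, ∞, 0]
Closure =
  [0, 3, 4, 1]
  [5, 0, 1, 6]
  [4, 7, 0, 5]
  [4, 2, 3, 0]

This is the Floyd-Warshall all-pairs shortest-path computation. For each intermediate vertex k = 0, 1, …, 3, update dist[i][j] ← min(dist[i][j], dist[i][k] + dist[k][j]). The final matrix gives, for each (i, j), the minimum total weight of any directed path from i to j (possibly empty when i = j).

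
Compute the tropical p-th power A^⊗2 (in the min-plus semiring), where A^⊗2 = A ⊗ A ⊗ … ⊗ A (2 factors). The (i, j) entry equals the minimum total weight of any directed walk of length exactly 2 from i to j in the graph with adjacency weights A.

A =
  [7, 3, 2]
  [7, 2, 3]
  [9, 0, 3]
A^⊗2 =
  [10, 2, 5]
  [9, 3, 5]
  [7, 2, 3]

Each entry (A^⊗2)_ij equals the minimum over all length-2 walks i = v_0 → v_1 → … → v_2 = j of Σ_t A[v_t][v_{t+1}]. For example, for (i, j) = (0, 2) we minimise over 3 possible intermediate vertex sequences; the minimum is 5, attained along the walk 0 → 2 → 2.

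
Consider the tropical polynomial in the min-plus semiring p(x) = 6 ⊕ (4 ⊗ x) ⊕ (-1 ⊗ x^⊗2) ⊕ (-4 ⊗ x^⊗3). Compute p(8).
p(8) = 6

A tropical monomial a ⊗ x^⊗i evaluates to a + i · x. Evaluating each term at x = 8:
  Term 0 contributes 6 + 0 · 8 = 6
  Term 1 contributes 4 + 1 · 8 = 12
  Term 2 contributes -1 + 2 · 8 = 15
  Term 3 contributes -4 + 3 · 8 = 20
p(8) = ⊕ of these = min[6, 12, 15, 20] = 6.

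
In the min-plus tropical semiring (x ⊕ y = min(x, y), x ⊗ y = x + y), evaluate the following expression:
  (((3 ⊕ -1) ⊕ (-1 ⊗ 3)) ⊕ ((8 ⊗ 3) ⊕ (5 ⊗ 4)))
(((3 ⊕ -1) ⊕ (-1 ⊗ 3)) ⊕ ((8 ⊗ 3) ⊕ (5 ⊗ 4))) = -1

Expand innermost to outermost. Recall ⊕ takes the minimum of its arguments and ⊗ takes their sum. Working out the expression (((3 ⊕ -1) ⊕ (-1 ⊗ 3)) ⊕ ((8 ⊗ 3) ⊕ (5 ⊗ 4))) gives -1.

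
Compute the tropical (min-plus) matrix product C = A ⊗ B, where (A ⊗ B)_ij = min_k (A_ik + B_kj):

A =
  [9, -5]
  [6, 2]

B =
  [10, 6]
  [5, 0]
A ⊗ B =
  [0, -5]
  [7, 2]

Apply the min-plus product entry-by-entry:
  C[0][0] = min over k of (A[0][0] + B[0][0] = 9 + 10 = 19, A[0][1] + B[1][0] = -5 + 5 = 0) = 0 (attained at k = 1)
  C[0][1] = min over k of (A[0][0] + B[0][1] = 9 + 6 = 15, A[0][1] + B[1][1] = -5 + 0 = -5) = -5 (attained at k = 1)
  C[1][0] = min over k of (A[1][0] + B[0][0] = 6 + 10 = 16, A[1][1] + B[1][0] = 2 + 5 = 7) = 7 (attained at k = 1)
  C[1][1] = min over k of (A[1][0] + B[0][1] = 6 + 6 = 12, A[1][1] + B[1][1] = 2 + 0 = 2) = 2 (attained at k = 1)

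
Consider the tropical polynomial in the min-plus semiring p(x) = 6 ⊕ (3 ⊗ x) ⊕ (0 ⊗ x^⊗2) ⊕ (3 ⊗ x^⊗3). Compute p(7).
p(7) = 6

A tropical monomial a ⊗ x^⊗i evaluates to a + i · x. Evaluating each term at x = 7:
  Term 0 contributes 6 + 0 · 7 = 6
  Term 1 contributes 3 + 1 · 7 = 10
  Term 2 contributes 0 + 2 · 7 = 14
  Term 3 contributes 3 + 3 · 7 = 24
p(7) = ⊕ of these = min[6, 10, 14, 24] = 6.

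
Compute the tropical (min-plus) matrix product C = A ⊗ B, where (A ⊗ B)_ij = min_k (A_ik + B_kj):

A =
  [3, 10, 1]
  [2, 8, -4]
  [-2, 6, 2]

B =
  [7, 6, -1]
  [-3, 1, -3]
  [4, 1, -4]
A ⊗ B =
  [5, 2, -3]
  [0, -3, -8]
  [3, 3, -3]

Apply the min-plus product entry-by-entry:
  C[0][0] = min over k of (A[0][0] + B[0][0] = 3 + 7 = 10, A[0][1] + B[1][0] = 10 + -3 = 7, A[0][2] + B[2][0] = 1 + 4 = 5) = 5 (attained at k = 2)
  C[0][1] = min over k of (A[0][0] + B[0][1] = 3 + 6 = 9, A[0][1] + B[1][1] = 10 + 1 = 11, A[0][2] + B[2][1] = 1 + 1 = 2) = 2 (attained at k = 2)
  C[0][2] = min over k of (A[0][0] + B[0][2] = 3 + -1 = 2, A[0][1] + B[1][2] = 10 + -3 = 7, A[0][2] + B[2][2] = 1 + -4 = -3) = -3 (attained at k = 2)
  C[1][0] = min over k of (A[1][0] + B[0][0] = 2 + 7 = 9, A[1][1] + B[1][0] = 8 + -3 = 5, A[1][2] + B[2][0] = -4 + 4 = 0) = 0 (attained at k = 2)
  C[1][1] = min over k of (A[1][0] + B[0][1] = 2 + 6 = 8, A[1][1] + B[1][1] = 8 + 1 = 9, A[1][2] + B[2][1] = -4 + 1 = -3) = -3 (attained at k = 2)
  C[1][2] = min over k of (A[1][0] + B[0][2] = 2 + -1 = 1, A[1][1] + B[1][2] = 8 + -3 = 5, A[1][2] + B[2][2] = -4 + -4 = -8) = -8 (attained at k = 2)
  C[2][0] = min over k of (A[2][0] + B[0][0] = -2 + 7 = 5, A[2][1] + B[1][0] = 6 + -3 = 3, A[2][2] + B[2][0] = 2 + 4 = 6) = 3 (attained at k = 1)
  C[2][1] = min over k of (A[2][0] + B[0][1] = -2 + 6 = 4, A[2][1] + B[1][1] = 6 + 1 = 7, A[2][2] + B[2][1] = 2 + 1 = 3) = 3 (attained at k = 2)
  C[2][2] = min over k of (A[2][0] + B[0][2] = -2 + -1 = -3, A[2][1] + B[1][2] = 6 + -3 = 3, A[2][2] + B[2][2] = 2 + -4 = -2) = -3 (attained at k = 0)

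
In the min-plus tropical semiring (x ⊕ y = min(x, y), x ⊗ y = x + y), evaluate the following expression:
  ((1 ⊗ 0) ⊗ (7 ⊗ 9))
((1 ⊗ 0) ⊗ (7 ⊗ 9)) = 17

Expand innermost to outermost. Recall ⊕ takes the minimum of its arguments and ⊗ takes their sum. Working out the expression ((1 ⊗ 0) ⊗ (7 ⊗ 9)) gives 17.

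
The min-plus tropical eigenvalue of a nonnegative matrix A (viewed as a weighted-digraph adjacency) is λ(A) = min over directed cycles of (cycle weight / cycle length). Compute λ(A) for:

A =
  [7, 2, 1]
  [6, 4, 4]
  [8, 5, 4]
λ(A) = 4

Enumerate directed cycles and compute their means (weight / length). Sample:
  cycle 0 → 0: weight = 7, length = 1, mean = 7/1 ≈ 7.000
  cycle 1 → 1: weight = 4, length = 1, mean = 4/1 ≈ 4.000
  cycle 2 → 2: weight = 4, length = 1, mean = 4/1 ≈ 4.000
  cycle 0 → 1 → 0: weight = 8, length = 2, mean = 8/2 ≈ 4.000
  cycle 0 → 2 → 0: weight = 9, length = 2, mean = 9/2 ≈ 4.500
  cycle 1 → 0 → 1: weight = 8, length = 2, mean = 8/2 ≈ 4.000
Minimum mean = 4.000, attained e.g. along the cycle 1 → 1 with weight 4 and length 1. So λ(A) = 4/1 = 4.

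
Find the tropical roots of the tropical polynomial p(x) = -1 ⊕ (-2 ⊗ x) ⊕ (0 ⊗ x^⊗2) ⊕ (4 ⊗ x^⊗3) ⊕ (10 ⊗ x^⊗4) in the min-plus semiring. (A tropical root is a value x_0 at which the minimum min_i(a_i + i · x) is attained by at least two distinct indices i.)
Roots: {-6, -4, -2, 1}

Each tropical root is a break point of the lower envelope of the lines y = a_i + i · x (there are 5 lines, with slopes 0, 1, ..., 4). Only the lines that attain the minimum somewhere contribute to roots; other lines are dominated. Here the surviving (envelope) indices are i = 4, i = 3, i = 2, i = 1, i = 0.
Intersections between consecutive envelope lines give the roots: for adjacent envelope indices i < j the intersection is x = (a_i − a_j) / (j − i). Reading off the sorted break points: {-6, -4, -2, 1}.
Verification: at each break x_0, at least two indices attain the minimum of min_i(a_i + i · x_0).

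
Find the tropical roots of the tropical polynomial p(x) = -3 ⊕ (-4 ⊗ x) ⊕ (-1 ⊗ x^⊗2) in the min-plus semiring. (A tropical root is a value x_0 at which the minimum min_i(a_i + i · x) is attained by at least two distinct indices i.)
Roots: {-3, 1}

Each tropical root is a break point of the lower envelope of the lines y = a_i + i · x (there are 3 lines, with slopes 0, 1, ..., 2). Only the lines that attain the minimum somewhere contribute to roots; other lines are dominated. Here the surviving (envelope) indices are i = 2, i = 1, i = 0.
Intersections between consecutive envelope lines give the roots: for adjacent envelope indices i < j the intersection is x = (a_i − a_j) / (j − i). Reading off the sorted break points: {-3, 1}.
Verification: at each break x_0, at least two indices attain the minimum of min_i(a_i + i · x_0).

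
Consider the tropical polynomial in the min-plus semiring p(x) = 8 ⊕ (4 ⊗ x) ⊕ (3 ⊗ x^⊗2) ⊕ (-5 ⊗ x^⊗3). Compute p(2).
p(2) = 1

A tropical monomial a ⊗ x^⊗i evaluates to a + i · x. Evaluating each term at x = 2:
  Term 0 contributes 8 + 0 · 2 = 8
  Term 1 contributes 4 + 1 · 2 = 6
  Term 2 contributes 3 + 2 · 2 = 7
  Term 3 contributes -5 + 3 · 2 = 1
p(2) = ⊕ of these = min[8, 6, 7, 1] = 1.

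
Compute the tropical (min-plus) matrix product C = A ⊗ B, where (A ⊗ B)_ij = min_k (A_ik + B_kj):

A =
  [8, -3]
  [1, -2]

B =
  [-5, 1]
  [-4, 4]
A ⊗ B =
  [-7, 1]
  [-6, 2]

Apply the min-plus product entry-by-entry:
  C[0][0] = min over k of (A[0][0] + B[0][0] = 8 + -5 = 3, A[0][1] + B[1][0] = -3 + -4 = -7) = -7 (attained at k = 1)
  C[0][1] = min over k of (A[0][0] + B[0][1] = 8 + 1 = 9, A[0][1] + B[1][1] = -3 + 4 = 1) = 1 (attained at k = 1)
  C[1][0] = min over k of (A[1][0] + B[0][0] = 1 + -5 = -4, A[1][1] + B[1][0] = -2 + -4 = -6) = -6 (attained at k = 1)
  C[1][1] = min over k of (A[1][0] + B[0][1] = 1 + 1 = 2, A[1][1] + B[1][1] = -2 + 4 = 2) = 2 (attained at k = 0)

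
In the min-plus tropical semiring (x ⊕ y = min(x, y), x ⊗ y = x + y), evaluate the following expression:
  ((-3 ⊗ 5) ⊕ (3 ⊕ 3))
((-3 ⊗ 5) ⊕ (3 ⊕ 3)) = 2

Expand innermost to outermost. Recall ⊕ takes the minimum of its arguments and ⊗ takes their sum. Working out the expression ((-3 ⊗ 5) ⊕ (3 ⊕ 3)) gives 2.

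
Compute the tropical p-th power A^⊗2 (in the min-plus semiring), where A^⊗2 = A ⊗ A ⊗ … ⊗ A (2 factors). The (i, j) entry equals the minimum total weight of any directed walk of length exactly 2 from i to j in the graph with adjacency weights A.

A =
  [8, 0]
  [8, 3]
A^⊗2 =
  [8, 3]
  [11, 6]

Each entry (A^⊗2)_ij equals the minimum over all length-2 walks i = v_0 → v_1 → … → v_2 = j of Σ_t A[v_t][v_{t+1}]. For example, for (i, j) = (0, 1) we minimise over 2 possible intermediate vertex sequences; the minimum is 3, attained along the walk 0 → 1 → 1.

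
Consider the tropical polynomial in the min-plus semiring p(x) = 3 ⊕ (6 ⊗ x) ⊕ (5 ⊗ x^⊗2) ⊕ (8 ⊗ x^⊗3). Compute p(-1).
p(-1) = 3

A tropical monomial a ⊗ x^⊗i evaluates to a + i · x. Evaluating each term at x = -1:
  Term 0 contributes 3 + 0 · -1 = 3
  Term 1 contributes 6 + 1 · -1 = 5
  Term 2 contributes 5 + 2 · -1 = 3
  Term 3 contributes 8 + 3 · -1 = 5
p(-1) = ⊕ of these = min[3, 5, 3, 5] = 3.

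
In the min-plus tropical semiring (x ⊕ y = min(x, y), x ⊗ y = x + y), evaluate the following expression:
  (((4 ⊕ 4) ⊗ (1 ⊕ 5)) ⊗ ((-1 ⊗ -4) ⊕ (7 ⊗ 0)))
(((4 ⊕ 4) ⊗ (1 ⊕ 5)) ⊗ ((-1 ⊗ -4) ⊕ (7 ⊗ 0))) = 0

Expand innermost to outermost. Recall ⊕ takes the minimum of its arguments and ⊗ takes their sum. Working out the expression (((4 ⊕ 4) ⊗ (1 ⊕ 5)) ⊗ ((-1 ⊗ -4) ⊕ (7 ⊗ 0))) gives 0.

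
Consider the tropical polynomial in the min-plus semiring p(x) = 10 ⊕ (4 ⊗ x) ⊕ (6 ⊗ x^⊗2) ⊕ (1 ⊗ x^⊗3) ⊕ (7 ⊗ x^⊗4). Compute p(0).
p(0) = 1

A tropical monomial a ⊗ x^⊗i evaluates to a + i · x. Evaluating each term at x = 0:
  Term 0 contributes 10 + 0 · 0 = 10
  Term 1 contributes 4 + 1 · 0 = 4
  Term 2 contributes 6 + 2 · 0 = 6
  Term 3 contributes 1 + 3 · 0 = 1
  Term 4 contributes 7 + 4 · 0 = 7
p(0) = ⊕ of these = min[10, 4, 6, 1, 7] = 1.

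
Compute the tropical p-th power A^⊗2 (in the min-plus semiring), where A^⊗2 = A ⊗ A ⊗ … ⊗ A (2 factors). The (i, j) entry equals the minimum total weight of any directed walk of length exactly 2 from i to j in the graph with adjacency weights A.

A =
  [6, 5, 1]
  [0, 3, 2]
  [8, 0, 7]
A^⊗2 =
  [5, 1, 7]
  [3, 2, 1]
  [0, 3, 2]

Each entry (A^⊗2)_ij equals the minimum over all length-2 walks i = v_0 → v_1 → … → v_2 = j of Σ_t A[v_t][v_{t+1}]. For example, for (i, j) = (0, 2) we minimise over 3 possible intermediate vertex sequences; the minimum is 7, attained along the walk 0 → 0 → 2.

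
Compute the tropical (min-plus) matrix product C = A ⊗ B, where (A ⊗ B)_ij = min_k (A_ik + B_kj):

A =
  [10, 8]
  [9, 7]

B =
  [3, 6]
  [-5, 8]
A ⊗ B =
  [3, 16]
  [2, 15]

Apply the min-plus product entry-by-entry:
  C[0][0] = min over k of (A[0][0] + B[0][0] = 10 + 3 = 13, A[0][1] + B[1][0] = 8 + -5 = 3) = 3 (attained at k = 1)
  C[0][1] = min over k of (A[0][0] + B[0][1] = 10 + 6 = 16, A[0][1] + B[1][1] = 8 + 8 = 16) = 16 (attained at k = 0)
  C[1][0] = min over k of (A[1][0] + B[0][0] = 9 + 3 = 12, A[1][1] + B[1][0] = 7 + -5 = 2) = 2 (attained at k = 1)
  C[1][1] = min over k of (A[1][0] + B[0][1] = 9 + 6 = 15, A[1][1] + B[1][1] = 7 + 8 = 15) = 15 (attained at k = 0)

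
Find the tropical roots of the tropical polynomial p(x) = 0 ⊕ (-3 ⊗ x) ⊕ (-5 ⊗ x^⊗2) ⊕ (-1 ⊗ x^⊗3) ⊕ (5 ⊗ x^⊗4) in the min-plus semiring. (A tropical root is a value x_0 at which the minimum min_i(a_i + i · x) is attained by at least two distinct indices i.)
Roots: {-6, -4, 2, 3}

Each tropical root is a break point of the lower envelope of the lines y = a_i + i · x (there are 5 lines, with slopes 0, 1, ..., 4). Only the lines that attain the minimum somewhere contribute to roots; other lines are dominated. Here the surviving (envelope) indices are i = 4, i = 3, i = 2, i = 1, i = 0.
Intersections between consecutive envelope lines give the roots: for adjacent envelope indices i < j the intersection is x = (a_i − a_j) / (j − i). Reading off the sorted break points: {-6, -4, 2, 3}.
Verification: at each break x_0, at least two indices attain the minimum of min_i(a_i + i · x_0).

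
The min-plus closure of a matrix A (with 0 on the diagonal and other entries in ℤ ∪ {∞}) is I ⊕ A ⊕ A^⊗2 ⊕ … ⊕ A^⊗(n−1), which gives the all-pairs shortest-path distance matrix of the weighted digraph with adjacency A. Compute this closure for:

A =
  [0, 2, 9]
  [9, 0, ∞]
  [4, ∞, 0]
Closure =
  [0, 2, 9]
  [9, 0, 18]
  [4, 6, 0]

This is the Floyd-Warshall all-pairs shortest-path computation. For each intermediate vertex k = 0, 1, …, 2, update dist[i][j] ← min(dist[i][j], dist[i][k] + dist[k][j]). The final matrix gives, for each (i, j), the minimum total weight of any directed path from i to j (possibly empty when i = j).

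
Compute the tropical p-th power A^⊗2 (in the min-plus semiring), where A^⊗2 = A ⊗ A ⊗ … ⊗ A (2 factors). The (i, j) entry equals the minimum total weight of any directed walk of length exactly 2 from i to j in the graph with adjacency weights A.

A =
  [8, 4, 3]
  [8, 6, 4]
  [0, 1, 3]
A^⊗2 =
  [3, 4, 6]
  [4, 5, 7]
  [3, 4, 3]

Each entry (A^⊗2)_ij equals the minimum over all length-2 walks i = v_0 → v_1 → … → v_2 = j of Σ_t A[v_t][v_{t+1}]. For example, for (i, j) = (0, 2) we minimise over 3 possible intermediate vertex sequences; the minimum is 6, attained along the walk 0 → 2 → 2.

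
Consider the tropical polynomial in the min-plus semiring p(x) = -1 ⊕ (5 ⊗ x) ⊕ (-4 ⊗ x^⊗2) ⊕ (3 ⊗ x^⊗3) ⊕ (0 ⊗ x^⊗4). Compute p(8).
p(8) = -1

A tropical monomial a ⊗ x^⊗i evaluates to a + i · x. Evaluating each term at x = 8:
  Term 0 contributes -1 + 0 · 8 = -1
  Term 1 contributes 5 + 1 · 8 = 13
  Term 2 contributes -4 + 2 · 8 = 12
  Term 3 contributes 3 + 3 · 8 = 27
  Term 4 contributes 0 + 4 · 8 = 32
p(8) = ⊕ of these = min[-1, 13, 12, 27, 32] = -1.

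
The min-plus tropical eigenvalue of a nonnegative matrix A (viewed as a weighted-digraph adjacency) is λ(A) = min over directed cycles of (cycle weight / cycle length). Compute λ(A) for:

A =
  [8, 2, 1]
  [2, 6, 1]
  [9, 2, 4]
λ(A) = 3/2

Enumerate directed cycles and compute their means (weight / length). Sample:
  cycle 0 → 0: weight = 8, length = 1, mean = 8/1 ≈ 8.000
  cycle 1 → 1: weight = 6, length = 1, mean = 6/1 ≈ 6.000
  cycle 2 → 2: weight = 4, length = 1, mean = 4/1 ≈ 4.000
  cycle 0 → 1 → 0: weight = 4, length = 2, mean = 4/2 ≈ 2.000
  cycle 0 → 2 → 0: weight = 10, length = 2, mean = 10/2 ≈ 5.000
  cycle 1 → 0 → 1: weight = 4, length = 2, mean = 4/2 ≈ 2.000
Minimum mean = 1.500, attained e.g. along the cycle 1 → 2 → 1 with weight 3 and length 2. So λ(A) = 3/2 = 3/2.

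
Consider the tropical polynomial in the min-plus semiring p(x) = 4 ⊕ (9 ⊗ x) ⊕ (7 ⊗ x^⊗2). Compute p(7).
p(7) = 4

A tropical monomial a ⊗ x^⊗i evaluates to a + i · x. Evaluating each term at x = 7:
  Term 0 contributes 4 + 0 · 7 = 4
  Term 1 contributes 9 + 1 · 7 = 16
  Term 2 contributes 7 + 2 · 7 = 21
p(7) = ⊕ of these = min[4, 16, 21] = 4.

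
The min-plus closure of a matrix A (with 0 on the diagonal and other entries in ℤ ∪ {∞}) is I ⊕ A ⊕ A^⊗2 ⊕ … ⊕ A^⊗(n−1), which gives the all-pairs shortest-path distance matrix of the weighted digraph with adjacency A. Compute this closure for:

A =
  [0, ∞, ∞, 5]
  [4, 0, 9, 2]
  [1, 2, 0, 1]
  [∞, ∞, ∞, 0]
Closure =
  [0, ∞, ∞, 5]
  [4, 0, 9, 2]
  [1, 2, 0, 1]
  [∞, ∞, ∞, 0]

This is the Floyd-Warshall all-pairs shortest-path computation. For each intermediate vertex k = 0, 1, …, 3, update dist[i][j] ← min(dist[i][j], dist[i][k] + dist[k][j]). The final matrix gives, for each (i, j), the minimum total weight of any directed path from i to j (possibly empty when i = j).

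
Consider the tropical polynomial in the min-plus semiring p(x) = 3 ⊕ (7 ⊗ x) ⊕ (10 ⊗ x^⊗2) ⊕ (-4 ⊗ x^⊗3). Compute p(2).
p(2) = 2

A tropical monomial a ⊗ x^⊗i evaluates to a + i · x. Evaluating each term at x = 2:
  Term 0 contributes 3 + 0 · 2 = 3
  Term 1 contributes 7 + 1 · 2 = 9
  Term 2 contributes 10 + 2 · 2 = 14
  Term 3 contributes -4 + 3 · 2 = 2
p(2) = ⊕ of these = min[3, 9, 14, 2] = 2.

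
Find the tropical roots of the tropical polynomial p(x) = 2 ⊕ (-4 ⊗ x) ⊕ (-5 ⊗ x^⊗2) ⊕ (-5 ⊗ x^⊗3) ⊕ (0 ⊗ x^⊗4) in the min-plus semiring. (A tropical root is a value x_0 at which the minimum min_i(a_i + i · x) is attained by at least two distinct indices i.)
Roots: {-5, 0, 1, 6}

Each tropical root is a break point of the lower envelope of the lines y = a_i + i · x (there are 5 lines, with slopes 0, 1, ..., 4). Only the lines that attain the minimum somewhere contribute to roots; other lines are dominated. Here the surviving (envelope) indices are i = 4, i = 3, i = 2, i = 1, i = 0.
Intersections between consecutive envelope lines give the roots: for adjacent envelope indices i < j the intersection is x = (a_i − a_j) / (j − i). Reading off the sorted break points: {-5, 0, 1, 6}.
Verification: at each break x_0, at least two indices attain the minimum of min_i(a_i + i · x_0).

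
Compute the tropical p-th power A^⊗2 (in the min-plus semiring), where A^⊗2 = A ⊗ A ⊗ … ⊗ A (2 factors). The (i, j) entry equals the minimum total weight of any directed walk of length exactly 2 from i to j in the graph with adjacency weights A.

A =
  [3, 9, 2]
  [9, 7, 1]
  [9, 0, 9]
A^⊗2 =
  [6, 2, 5]
  [10, 1, 8]
  [9, 7, 1]

Each entry (A^⊗2)_ij equals the minimum over all length-2 walks i = v_0 → v_1 → … → v_2 = j of Σ_t A[v_t][v_{t+1}]. For example, for (i, j) = (0, 2) we minimise over 3 possible intermediate vertex sequences; the minimum is 5, attained along the walk 0 → 0 → 2.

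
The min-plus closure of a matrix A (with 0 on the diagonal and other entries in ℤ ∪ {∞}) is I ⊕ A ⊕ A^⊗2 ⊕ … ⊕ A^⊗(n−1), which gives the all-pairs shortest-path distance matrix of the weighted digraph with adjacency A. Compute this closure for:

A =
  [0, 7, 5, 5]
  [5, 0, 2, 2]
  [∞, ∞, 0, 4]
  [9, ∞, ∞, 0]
Closure =
  [0, 7, 5, 5]
  [5, 0, 2, 2]
  [13, 20, 0, 4]
  [9, 16, 14, 0]

This is the Floyd-Warshall all-pairs shortest-path computation. For each intermediate vertex k = 0, 1, …, 3, update dist[i][j] ← min(dist[i][j], dist[i][k] + dist[k][j]). The final matrix gives, for each (i, j), the minimum total weight of any directed path from i to j (possibly empty when i = j).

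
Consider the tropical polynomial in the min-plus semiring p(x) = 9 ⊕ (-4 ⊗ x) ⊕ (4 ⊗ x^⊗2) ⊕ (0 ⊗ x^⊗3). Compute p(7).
p(7) = 3

A tropical monomial a ⊗ x^⊗i evaluates to a + i · x. Evaluating each term at x = 7:
  Term 0 contributes 9 + 0 · 7 = 9
  Term 1 contributes -4 + 1 · 7 = 3
  Term 2 contributes 4 + 2 · 7 = 18
  Term 3 contributes 0 + 3 · 7 = 21
p(7) = ⊕ of these = min[9, 3, 18, 21] = 3.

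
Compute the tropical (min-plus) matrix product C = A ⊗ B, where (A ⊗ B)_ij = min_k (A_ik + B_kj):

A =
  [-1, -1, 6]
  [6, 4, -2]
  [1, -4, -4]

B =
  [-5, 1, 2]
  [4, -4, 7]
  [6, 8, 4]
A ⊗ B =
  [-6, -5, 1]
  [1, 0, 2]
  [-4, -8, 0]

Apply the min-plus product entry-by-entry:
  C[0][0] = min over k of (A[0][0] + B[0][0] = -1 + -5 = -6, A[0][1] + B[1][0] = -1 + 4 = 3, A[0][2] + B[2][0] = 6 + 6 = 12) = -6 (attained at k = 0)
  C[0][1] = min over k of (A[0][0] + B[0][1] = -1 + 1 = 0, A[0][1] + B[1][1] = -1 + -4 = -5, A[0][2] + B[2][1] = 6 + 8 = 14) = -5 (attained at k = 1)
  C[0][2] = min over k of (A[0][0] + B[0][2] = -1 + 2 = 1, A[0][1] + B[1][2] = -1 + 7 = 6, A[0][2] + B[2][2] = 6 + 4 = 10) = 1 (attained at k = 0)
  C[1][0] = min over k of (A[1][0] + B[0][0] = 6 + -5 = 1, A[1][1] + B[1][0] = 4 + 4 = 8, A[1][2] + B[2][0] = -2 + 6 = 4) = 1 (attained at k = 0)
  C[1][1] = min over k of (A[1][0] + B[0][1] = 6 + 1 = 7, A[1][1] + B[1][1] = 4 + -4 = 0, A[1][2] + B[2][1] = -2 + 8 = 6) = 0 (attained at k = 1)
  C[1][2] = min over k of (A[1][0] + B[0][2] = 6 + 2 = 8, A[1][1] + B[1][2] = 4 + 7 = 11, A[1][2] + B[2][2] = -2 + 4 = 2) = 2 (attained at k = 2)
  C[2][0] = min over k of (A[2][0] + B[0][0] = 1 + -5 = -4, A[2][1] + B[1][0] = -4 + 4 = 0, A[2][2] + B[2][0] = -4 + 6 = 2) = -4 (attained at k = 0)
  C[2][1] = min over k of (A[2][0] + B[0][1] = 1 + 1 = 2, A[2][1] + B[1][1] = -4 + -4 = -8, A[2][2] + B[2][1] = -4 + 8 = 4) = -8 (attained at k = 1)
  C[2][2] = min over k of (A[2][0] + B[0][2] = 1 + 2 = 3, A[2][1] + B[1][2] = -4 + 7 = 3, A[2][2] + B[2][2] = -4 + 4 = 0) = 0 (attained at k = 2)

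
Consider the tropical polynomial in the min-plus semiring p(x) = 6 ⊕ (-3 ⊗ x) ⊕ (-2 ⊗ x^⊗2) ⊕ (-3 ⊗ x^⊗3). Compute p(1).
p(1) = -2

A tropical monomial a ⊗ x^⊗i evaluates to a + i · x. Evaluating each term at x = 1:
  Term 0 contributes 6 + 0 · 1 = 6
  Term 1 contributes -3 + 1 · 1 = -2
  Term 2 contributes -2 + 2 · 1 = 0
  Term 3 contributes -3 + 3 · 1 = 0
p(1) = ⊕ of these = min[6, -2, 0, 0] = -2.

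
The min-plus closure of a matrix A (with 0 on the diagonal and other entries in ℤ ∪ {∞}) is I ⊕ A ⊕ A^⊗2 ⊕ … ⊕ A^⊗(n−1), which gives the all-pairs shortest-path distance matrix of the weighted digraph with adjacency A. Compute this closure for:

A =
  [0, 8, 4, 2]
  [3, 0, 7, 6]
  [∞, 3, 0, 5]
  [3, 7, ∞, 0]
Closure =
  [0, 7, 4, 2]
  [3, 0, 7, 5]
  [6, 3, 0, 5]
  [3, 7, 7, 0]

This is the Floyd-Warshall all-pairs shortest-path computation. For each intermediate vertex k = 0, 1, …, 3, update dist[i][j] ← min(dist[i][j], dist[i][k] + dist[k][j]). The final matrix gives, for each (i, j), the minimum total weight of any directed path from i to j (possibly empty when i = j).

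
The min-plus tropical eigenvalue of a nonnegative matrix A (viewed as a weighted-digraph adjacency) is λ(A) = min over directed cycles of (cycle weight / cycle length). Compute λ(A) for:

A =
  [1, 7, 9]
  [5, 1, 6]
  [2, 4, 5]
λ(A) = 1

Enumerate directed cycles and compute their means (weight / length). Sample:
  cycle 0 → 0: weight = 1, length = 1, mean = 1/1 ≈ 1.000
  cycle 1 → 1: weight = 1, length = 1, mean = 1/1 ≈ 1.000
  cycle 2 → 2: weight = 5, length = 1, mean = 5/1 ≈ 5.000
  cycle 0 → 1 → 0: weight = 12, length = 2, mean = 12/2 ≈ 6.000
  cycle 0 → 2 → 0: weight = 11, length = 2, mean = 11/2 ≈ 5.500
  cycle 1 → 0 → 1: weight = 12, length = 2, mean = 12/2 ≈ 6.000
Minimum mean = 1.000, attained e.g. along the cycle 0 → 0 with weight 1 and length 1. So λ(A) = 1/1 = 1.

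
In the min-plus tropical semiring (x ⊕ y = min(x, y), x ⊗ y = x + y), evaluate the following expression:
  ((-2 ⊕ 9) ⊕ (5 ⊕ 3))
((-2 ⊕ 9) ⊕ (5 ⊕ 3)) = -2

Expand innermost to outermost. Recall ⊕ takes the minimum of its arguments and ⊗ takes their sum. Working out the expression ((-2 ⊕ 9) ⊕ (5 ⊕ 3)) gives -2.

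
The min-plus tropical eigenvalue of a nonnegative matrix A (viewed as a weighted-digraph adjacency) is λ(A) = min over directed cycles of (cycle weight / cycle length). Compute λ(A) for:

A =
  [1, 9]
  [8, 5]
λ(A) = 1

Enumerate directed cycles and compute their means (weight / length). Sample:
  cycle 0 → 0: weight = 1, length = 1, mean = 1/1 ≈ 1.000
  cycle 1 → 1: weight = 5, length = 1, mean = 5/1 ≈ 5.000
  cycle 0 → 1 → 0: weight = 17, length = 2, mean = 17/2 ≈ 8.500
  cycle 1 → 0 → 1: weight = 17, length = 2, mean = 17/2 ≈ 8.500
Minimum mean = 1.000, attained e.g. along the cycle 0 → 0 with weight 1 and length 1. So λ(A) = 1/1 = 1.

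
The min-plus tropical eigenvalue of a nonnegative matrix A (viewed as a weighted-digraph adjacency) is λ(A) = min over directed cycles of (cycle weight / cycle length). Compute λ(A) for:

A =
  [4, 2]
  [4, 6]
λ(A) = 3

Enumerate directed cycles and compute their means (weight / length). Sample:
  cycle 0 → 0: weight = 4, length = 1, mean = 4/1 ≈ 4.000
  cycle 1 → 1: weight = 6, length = 1, mean = 6/1 ≈ 6.000
  cycle 0 → 1 → 0: weight = 6, length = 2, mean = 6/2 ≈ 3.000
  cycle 1 → 0 → 1: weight = 6, length = 2, mean = 6/2 ≈ 3.000
Minimum mean = 3.000, attained e.g. along the cycle 0 → 1 → 0 with weight 6 and length 2. So λ(A) = 6/2 = 3.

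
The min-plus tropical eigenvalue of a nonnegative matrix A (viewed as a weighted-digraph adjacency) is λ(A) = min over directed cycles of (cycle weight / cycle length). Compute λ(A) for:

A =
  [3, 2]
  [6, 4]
λ(A) = 3

Enumerate directed cycles and compute their means (weight / length). Sample:
  cycle 0 → 0: weight = 3, length = 1, mean = 3/1 ≈ 3.000
  cycle 1 → 1: weight = 4, length = 1, mean = 4/1 ≈ 4.000
  cycle 0 → 1 → 0: weight = 8, length = 2, mean = 8/2 ≈ 4.000
  cycle 1 → 0 → 1: weight = 8, length = 2, mean = 8/2 ≈ 4.000
Minimum mean = 3.000, attained e.g. along the cycle 0 → 0 with weight 3 and length 1. So λ(A) = 3/1 = 3.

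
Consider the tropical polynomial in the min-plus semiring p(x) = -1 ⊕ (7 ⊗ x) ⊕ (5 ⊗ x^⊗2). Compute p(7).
p(7) = -1

A tropical monomial a ⊗ x^⊗i evaluates to a + i · x. Evaluating each term at x = 7:
  Term 0 contributes -1 + 0 · 7 = -1
  Term 1 contributes 7 + 1 · 7 = 14
  Term 2 contributes 5 + 2 · 7 = 19
p(7) = ⊕ of these = min[-1, 14, 19] = -1.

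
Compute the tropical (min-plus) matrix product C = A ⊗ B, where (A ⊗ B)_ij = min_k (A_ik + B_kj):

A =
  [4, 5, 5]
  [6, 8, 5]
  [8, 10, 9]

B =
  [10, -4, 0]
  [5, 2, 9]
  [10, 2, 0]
A ⊗ B =
  [10, 0, 4]
  [13, 2, 5]
  [15, 4, 8]

Apply the min-plus product entry-by-entry:
  C[0][0] = min over k of (A[0][0] + B[0][0] = 4 + 10 = 14, A[0][1] + B[1][0] = 5 + 5 = 10, A[0][2] + B[2][0] = 5 + 10 = 15) = 10 (attained at k = 1)
  C[0][1] = min over k of (A[0][0] + B[0][1] = 4 + -4 = 0, A[0][1] + B[1][1] = 5 + 2 = 7, A[0][2] + B[2][1] = 5 + 2 = 7) = 0 (attained at k = 0)
  C[0][2] = min over k of (A[0][0] + B[0][2] = 4 + 0 = 4, A[0][1] + B[1][2] = 5 + 9 = 14, A[0][2] + B[2][2] = 5 + 0 = 5) = 4 (attained at k = 0)
  C[1][0] = min over k of (A[1][0] + B[0][0] = 6 + 10 = 16, A[1][1] + B[1][0] = 8 + 5 = 13, A[1][2] + B[2][0] = 5 + 10 = 15) = 13 (attained at k = 1)
  C[1][1] = min over k of (A[1][0] + B[0][1] = 6 + -4 = 2, A[1][1] + B[1][1] = 8 + 2 = 10, A[1][2] + B[2][1] = 5 + 2 = 7) = 2 (attained at k = 0)
  C[1][2] = min over k of (A[1][0] + B[0][2] = 6 + 0 = 6, A[1][1] + B[1][2] = 8 + 9 = 17, A[1][2] + B[2][2] = 5 + 0 = 5) = 5 (attained at k = 2)
  C[2][0] = min over k of (A[2][0] + B[0][0] = 8 + 10 = 18, A[2][1] + B[1][0] = 10 + 5 = 15, A[2][2] + B[2][0] = 9 + 10 = 19) = 15 (attained at k = 1)
  C[2][1] = min over k of (A[2][0] + B[0][1] = 8 + -4 = 4, A[2][1] + B[1][1] = 10 + 2 = 12, A[2][2] + B[2][1] = 9 + 2 = 11) = 4 (attained at k = 0)
  C[2][2] = min over k of (A[2][0] + B[0][2] = 8 + 0 = 8, A[2][1] + B[1][2] = 10 + 9 = 19, A[2][2] + B[2][2] = 9 + 0 = 9) = 8 (attained at k = 0)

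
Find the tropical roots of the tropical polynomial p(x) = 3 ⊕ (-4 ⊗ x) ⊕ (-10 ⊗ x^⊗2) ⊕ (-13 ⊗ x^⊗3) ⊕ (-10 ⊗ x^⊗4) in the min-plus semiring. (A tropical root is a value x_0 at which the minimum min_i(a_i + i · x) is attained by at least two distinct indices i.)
Roots: {-3, 3, 6, 7}

Each tropical root is a break point of the lower envelope of the lines y = a_i + i · x (there are 5 lines, with slopes 0, 1, ..., 4). Only the lines that attain the minimum somewhere contribute to roots; other lines are dominated. Here the surviving (envelope) indices are i = 4, i = 3, i = 2, i = 1, i = 0.
Intersections between consecutive envelope lines give the roots: for adjacent envelope indices i < j the intersection is x = (a_i − a_j) / (j − i). Reading off the sorted break points: {-3, 3, 6, 7}.
Verification: at each break x_0, at least two indices attain the minimum of min_i(a_i + i · x_0).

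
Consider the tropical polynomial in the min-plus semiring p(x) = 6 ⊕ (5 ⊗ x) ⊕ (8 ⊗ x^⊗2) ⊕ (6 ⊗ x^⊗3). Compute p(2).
p(2) = 6

A tropical monomial a ⊗ x^⊗i evaluates to a + i · x. Evaluating each term at x = 2:
  Term 0 contributes 6 + 0 · 2 = 6
  Term 1 contributes 5 + 1 · 2 = 7
  Term 2 contributes 8 + 2 · 2 = 12
  Term 3 contributes 6 + 3 · 2 = 12
p(2) = ⊕ of these = min[6, 7, 12, 12] = 6.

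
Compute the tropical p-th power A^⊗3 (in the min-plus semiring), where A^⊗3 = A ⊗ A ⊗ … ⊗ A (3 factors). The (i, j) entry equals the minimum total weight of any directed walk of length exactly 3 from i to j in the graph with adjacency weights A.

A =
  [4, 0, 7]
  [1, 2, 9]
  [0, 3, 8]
A^⊗3 =
  [3, 1, 8]
  [2, 3, 10]
  [1, 2, 9]

Each entry (A^⊗3)_ij equals the minimum over all length-3 walks i = v_0 → v_1 → … → v_3 = j of Σ_t A[v_t][v_{t+1}]. For example, for (i, j) = (0, 2) we minimise over 9 possible intermediate vertex sequences; the minimum is 8, attained along the walk 0 → 1 → 0 → 2.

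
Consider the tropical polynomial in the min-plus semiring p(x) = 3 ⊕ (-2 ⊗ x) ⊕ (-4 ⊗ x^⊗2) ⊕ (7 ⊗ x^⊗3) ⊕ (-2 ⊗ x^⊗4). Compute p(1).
p(1) = -2

A tropical monomial a ⊗ x^⊗i evaluates to a + i · x. Evaluating each term at x = 1:
  Term 0 contributes 3 + 0 · 1 = 3
  Term 1 contributes -2 + 1 · 1 = -1
  Term 2 contributes -4 + 2 · 1 = -2
  Term 3 contributes 7 + 3 · 1 = 10
  Term 4 contributes -2 + 4 · 1 = 2
p(1) = ⊕ of these = min[3, -1, -2, 10, 2] = -2.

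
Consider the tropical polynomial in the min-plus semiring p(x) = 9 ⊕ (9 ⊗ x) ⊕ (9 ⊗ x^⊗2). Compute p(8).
p(8) = 9

A tropical monomial a ⊗ x^⊗i evaluates to a + i · x. Evaluating each term at x = 8:
  Term 0 contributes 9 + 0 · 8 = 9
  Term 1 contributes 9 + 1 · 8 = 17
  Term 2 contributes 9 + 2 · 8 = 25
p(8) = ⊕ of these = min[9, 17, 25] = 9.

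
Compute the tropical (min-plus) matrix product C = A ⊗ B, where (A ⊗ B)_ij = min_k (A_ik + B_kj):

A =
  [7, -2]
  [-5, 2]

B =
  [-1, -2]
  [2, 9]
A ⊗ B =
  [0, 5]
  [-6, -7]

Apply the min-plus product entry-by-entry:
  C[0][0] = min over k of (A[0][0] + B[0][0] = 7 + -1 = 6, A[0][1] + B[1][0] = -2 + 2 = 0) = 0 (attained at k = 1)
  C[0][1] = min over k of (A[0][0] + B[0][1] = 7 + -2 = 5, A[0][1] + B[1][1] = -2 + 9 = 7) = 5 (attained at k = 0)
  C[1][0] = min over k of (A[1][0] + B[0][0] = -5 + -1 = -6, A[1][1] + B[1][0] = 2 + 2 = 4) = -6 (attained at k = 0)
  C[1][1] = min over k of (A[1][0] + B[0][1] = -5 + -2 = -7, A[1][1] + B[1][1] = 2 + 9 = 11) = -7 (attained at k = 0)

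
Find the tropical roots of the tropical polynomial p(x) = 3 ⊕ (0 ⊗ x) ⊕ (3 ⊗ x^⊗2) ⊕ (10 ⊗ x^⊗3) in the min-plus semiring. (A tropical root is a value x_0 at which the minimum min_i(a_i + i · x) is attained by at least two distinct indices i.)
Roots: {-7, -3, 3}

Each tropical root is a break point of the lower envelope of the lines y = a_i + i · x (there are 4 lines, with slopes 0, 1, ..., 3). Only the lines that attain the minimum somewhere contribute to roots; other lines are dominated. Here the surviving (envelope) indices are i = 3, i = 2, i = 1, i = 0.
Intersections between consecutive envelope lines give the roots: for adjacent envelope indices i < j the intersection is x = (a_i − a_j) / (j − i). Reading off the sorted break points: {-7, -3, 3}.
Verification: at each break x_0, at least two indices attain the minimum of min_i(a_i + i · x_0).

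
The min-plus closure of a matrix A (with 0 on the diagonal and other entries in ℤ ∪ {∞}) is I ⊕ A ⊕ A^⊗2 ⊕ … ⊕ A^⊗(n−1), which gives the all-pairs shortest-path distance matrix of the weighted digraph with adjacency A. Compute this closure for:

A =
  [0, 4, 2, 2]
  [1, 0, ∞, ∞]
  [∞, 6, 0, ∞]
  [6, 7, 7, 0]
Closure =
  [0, 4, 2, 2]
  [1, 0, 3, 3]
  [7, 6, 0, 9]
  [6, 7, 7, 0]

This is the Floyd-Warshall all-pairs shortest-path computation. For each intermediate vertex k = 0, 1, …, 3, update dist[i][j] ← min(dist[i][j], dist[i][k] + dist[k][j]). The final matrix gives, for each (i, j), the minimum total weight of any directed path from i to j (possibly empty when i = j).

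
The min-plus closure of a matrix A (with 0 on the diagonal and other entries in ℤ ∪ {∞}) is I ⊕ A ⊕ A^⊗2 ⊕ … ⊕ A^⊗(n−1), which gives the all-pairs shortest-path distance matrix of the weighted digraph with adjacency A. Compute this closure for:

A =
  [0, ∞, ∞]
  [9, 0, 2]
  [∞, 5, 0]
Closure =
  [0, ∞, ∞]
  [9, 0, 2]
  [14, 5, 0]

This is the Floyd-Warshall all-pairs shortest-path computation. For each intermediate vertex k = 0, 1, …, 2, update dist[i][j] ← min(dist[i][j], dist[i][k] + dist[k][j]). The final matrix gives, for each (i, j), the minimum total weight of any directed path from i to j (possibly empty when i = j).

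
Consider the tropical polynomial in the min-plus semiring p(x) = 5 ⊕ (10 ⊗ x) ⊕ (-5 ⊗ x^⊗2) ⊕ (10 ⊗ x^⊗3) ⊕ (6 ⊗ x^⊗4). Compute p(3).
p(3) = 1

A tropical monomial a ⊗ x^⊗i evaluates to a + i · x. Evaluating each term at x = 3:
  Term 0 contributes 5 + 0 · 3 = 5
  Term 1 contributes 10 + 1 · 3 = 13
  Term 2 contributes -5 + 2 · 3 = 1
  Term 3 contributes 10 + 3 · 3 = 19
  Term 4 contributes 6 + 4 · 3 = 18
p(3) = ⊕ of these = min[5, 13, 1, 19, 18] = 1.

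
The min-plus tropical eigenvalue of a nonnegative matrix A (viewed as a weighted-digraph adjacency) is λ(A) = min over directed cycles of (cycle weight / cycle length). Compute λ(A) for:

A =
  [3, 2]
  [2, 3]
λ(A) = 2

Enumerate directed cycles and compute their means (weight / length). Sample:
  cycle 0 → 0: weight = 3, length = 1, mean = 3/1 ≈ 3.000
  cycle 1 → 1: weight = 3, length = 1, mean = 3/1 ≈ 3.000
  cycle 0 → 1 → 0: weight = 4, length = 2, mean = 4/2 ≈ 2.000
  cycle 1 → 0 → 1: weight = 4, length = 2, mean = 4/2 ≈ 2.000
Minimum mean = 2.000, attained e.g. along the cycle 0 → 1 → 0 with weight 4 and length 2. So λ(A) = 4/2 = 2.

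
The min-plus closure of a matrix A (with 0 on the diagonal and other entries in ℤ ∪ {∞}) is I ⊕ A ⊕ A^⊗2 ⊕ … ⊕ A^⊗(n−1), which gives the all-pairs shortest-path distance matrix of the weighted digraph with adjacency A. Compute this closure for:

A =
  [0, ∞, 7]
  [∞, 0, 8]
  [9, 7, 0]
Closure =
  [0, 14, 7]
  [17, 0, 8]
  [9, 7, 0]

This is the Floyd-Warshall all-pairs shortest-path computation. For each intermediate vertex k = 0, 1, …, 2, update dist[i][j] ← min(dist[i][j], dist[i][k] + dist[k][j]). The final matrix gives, for each (i, j), the minimum total weight of any directed path from i to j (possibly empty when i = j).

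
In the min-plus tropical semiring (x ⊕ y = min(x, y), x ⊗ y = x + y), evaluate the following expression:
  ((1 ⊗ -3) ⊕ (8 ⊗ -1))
((1 ⊗ -3) ⊕ (8 ⊗ -1)) = -2

Expand innermost to outermost. Recall ⊕ takes the minimum of its arguments and ⊗ takes their sum. Working out the expression ((1 ⊗ -3) ⊕ (8 ⊗ -1)) gives -2.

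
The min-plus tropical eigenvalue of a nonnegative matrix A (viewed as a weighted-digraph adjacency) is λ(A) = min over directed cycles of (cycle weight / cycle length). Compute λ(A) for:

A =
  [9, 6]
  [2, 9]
λ(A) = 4

Enumerate directed cycles and compute their means (weight / length). Sample:
  cycle 0 → 0: weight = 9, length = 1, mean = 9/1 ≈ 9.000
  cycle 1 → 1: weight = 9, length = 1, mean = 9/1 ≈ 9.000
  cycle 0 → 1 → 0: weight = 8, length = 2, mean = 8/2 ≈ 4.000
  cycle 1 → 0 → 1: weight = 8, length = 2, mean = 8/2 ≈ 4.000
Minimum mean = 4.000, attained e.g. along the cycle 0 → 1 → 0 with weight 8 and length 2. So λ(A) = 8/2 = 4.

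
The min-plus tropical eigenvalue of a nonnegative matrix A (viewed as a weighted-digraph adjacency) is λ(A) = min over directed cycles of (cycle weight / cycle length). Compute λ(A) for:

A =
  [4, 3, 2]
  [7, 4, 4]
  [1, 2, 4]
λ(A) = 3/2

Enumerate directed cycles and compute their means (weight / length). Sample:
  cycle 0 → 0: weight = 4, length = 1, mean = 4/1 ≈ 4.000
  cycle 1 → 1: weight = 4, length = 1, mean = 4/1 ≈ 4.000
  cycle 2 → 2: weight = 4, length = 1, mean = 4/1 ≈ 4.000
  cycle 0 → 1 → 0: weight = 10, length = 2, mean = 10/2 ≈ 5.000
  cycle 0 → 2 → 0: weight = 3, length = 2, mean = 3/2 ≈ 1.500
  cycle 1 → 0 → 1: weight = 10, length = 2, mean = 10/2 ≈ 5.000
Minimum mean = 1.500, attained e.g. along the cycle 0 → 2 → 0 with weight 3 and length 2. So λ(A) = 3/2 = 3/2.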